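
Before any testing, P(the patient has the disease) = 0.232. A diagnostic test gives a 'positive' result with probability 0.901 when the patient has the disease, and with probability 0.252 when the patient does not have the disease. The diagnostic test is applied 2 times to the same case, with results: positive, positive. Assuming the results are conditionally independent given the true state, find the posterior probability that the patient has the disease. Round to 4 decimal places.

Let H be the event that the patient has the disease; start with P(H) = 0.232. P('positive'|H) = 0.901, P('positive'|¬H) = 0.252.
Update on result 1 ('positive'): P(H) ← 0.901·0.2320 / (0.901·0.2320 + 0.252·0.7680) = 0.20903/0.40257 = 0.5192.
Update on result 2 ('positive'): P(H) ← 0.901·0.5192 / (0.901·0.5192 + 0.252·0.4808) = 0.46784/0.58899 = 0.7943.

Posterior P(H) ≈ 0.7943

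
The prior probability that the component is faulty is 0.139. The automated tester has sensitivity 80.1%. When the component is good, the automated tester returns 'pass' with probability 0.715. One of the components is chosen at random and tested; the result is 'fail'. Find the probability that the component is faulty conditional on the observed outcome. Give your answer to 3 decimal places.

Let H be the event that the component is faulty. P(H) = 0.139, so P(¬H) = 0.861. With E the 'fail' result, P(E|H) = 0.801 and P(E|¬H) = 0.285.
P(E) = 0.801·0.139 + 0.285·0.861 = 0.11134 + 0.24538 = 0.35672.
By Bayes' theorem, P(H|E) = 0.11134 / 0.35672 = 0.312.

P(H | E) ≈ 0.312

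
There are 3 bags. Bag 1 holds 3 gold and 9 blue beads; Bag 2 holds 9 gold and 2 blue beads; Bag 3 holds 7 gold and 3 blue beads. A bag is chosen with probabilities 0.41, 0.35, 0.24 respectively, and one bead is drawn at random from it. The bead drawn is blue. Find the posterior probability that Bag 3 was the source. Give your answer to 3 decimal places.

Posterior probability ≈ 0.162

Tabulate prior·likelihood by source: [1] prior 0.41, lik 0.75, product 0.3075; [2] prior 0.35, lik 0.1818, product 0.06364; [3] prior 0.24, lik 0.3, product 0.07200.
Normalizing constant = 0.44314; the posterior for Bag 3 is its product over the sum, 0.07200/0.44314 = 0.162.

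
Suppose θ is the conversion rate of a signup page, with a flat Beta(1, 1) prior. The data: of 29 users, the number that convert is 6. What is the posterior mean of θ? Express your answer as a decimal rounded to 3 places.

The binomial likelihood is conjugate to the Beta prior: with 6 successes and 23 failures, the posterior is Beta(1+6, 1+23) = Beta(7, 24).
E[θ | data] = 7/(7+24) = 0.226.

Posterior mean ≈ 0.226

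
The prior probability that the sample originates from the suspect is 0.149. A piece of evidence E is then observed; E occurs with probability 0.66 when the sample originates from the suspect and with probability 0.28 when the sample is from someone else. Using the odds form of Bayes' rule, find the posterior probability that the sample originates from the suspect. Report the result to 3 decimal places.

Prior odds = 0.149/(1−0.149) = 0.17509.
Likelihood ratio for E = 0.66/0.28 = 2.3571.
Posterior odds = prior odds × LR = 0.41271.
Posterior probability = odds/(1+odds) = 0.41271/1.4127 = 0.292.

Posterior probability ≈ 0.292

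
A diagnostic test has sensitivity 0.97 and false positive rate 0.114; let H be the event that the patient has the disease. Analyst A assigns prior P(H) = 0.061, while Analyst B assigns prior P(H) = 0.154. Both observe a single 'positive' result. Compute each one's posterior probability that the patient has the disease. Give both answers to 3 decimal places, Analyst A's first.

The likelihood ratio for a 'positive' result is 0.97/0.114 = 8.5088.
Analyst A: prior odds 0.061/0.939 = 0.064963; posterior odds 0.55275; posterior probability 0.356.
Analyst B: prior odds 0.154/0.846 = 0.18203; posterior odds 1.5489; posterior probability 0.608.

Analyst A: 0.356; Analyst B: 0.608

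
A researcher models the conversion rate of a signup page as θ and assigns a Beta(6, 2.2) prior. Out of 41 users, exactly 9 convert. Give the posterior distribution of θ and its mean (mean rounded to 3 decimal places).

Observing 9 successes and 32 failures updates Beta(6, 2.2) by adding the success and failure counts to the two shape parameters: α = 6+9 = 15, β = 2.2+32 = 34.2.
E[θ | data] = 15/(15+34.2) = 0.305.

Posterior: Beta(15, 34.2); mean ≈ 0.305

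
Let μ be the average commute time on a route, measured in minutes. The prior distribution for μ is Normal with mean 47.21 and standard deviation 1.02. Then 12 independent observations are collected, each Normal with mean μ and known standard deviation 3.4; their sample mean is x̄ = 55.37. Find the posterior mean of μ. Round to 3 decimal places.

With known σ, the Normal prior is conjugate. Weight on the data is w = (n/σ²)/(n/σ² + 1/τ₀²) = 1.03806/(1.03806+0.961169) = 0.51923.
Posterior mean = w·x̄ + (1−w)·μ₀ = 0.51923·55.37 + 0.48077·47.21 = 51.447.

Posterior mean ≈ 51.447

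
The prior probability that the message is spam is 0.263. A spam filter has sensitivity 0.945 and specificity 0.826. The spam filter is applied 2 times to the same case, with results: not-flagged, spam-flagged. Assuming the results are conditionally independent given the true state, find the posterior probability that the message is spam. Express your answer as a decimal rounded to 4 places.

With H the event that the message is spam, the joint likelihood of the observed sequence is P(data|H) = 0.055·0.945 = 0.051975 and P(data|¬H) = 0.826·0.174 = 0.14372.
Bayes: P(H|data) = 0.263·0.051975 / (0.263·0.051975 + 0.737·0.14372) = 0.013669/0.11959 = 0.1143.

Posterior P(H) ≈ 0.1143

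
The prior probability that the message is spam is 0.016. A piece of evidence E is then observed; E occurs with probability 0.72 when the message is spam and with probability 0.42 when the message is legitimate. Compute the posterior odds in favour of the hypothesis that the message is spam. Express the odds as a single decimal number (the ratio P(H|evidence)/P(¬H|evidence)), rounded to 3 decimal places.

Prior odds = 0.016/(1−0.016) = 0.016260.
Likelihood ratio for E = 0.72/0.42 = 1.7143.
Posterior odds = prior odds × LR = 0.027875.

Posterior odds ≈ 0.028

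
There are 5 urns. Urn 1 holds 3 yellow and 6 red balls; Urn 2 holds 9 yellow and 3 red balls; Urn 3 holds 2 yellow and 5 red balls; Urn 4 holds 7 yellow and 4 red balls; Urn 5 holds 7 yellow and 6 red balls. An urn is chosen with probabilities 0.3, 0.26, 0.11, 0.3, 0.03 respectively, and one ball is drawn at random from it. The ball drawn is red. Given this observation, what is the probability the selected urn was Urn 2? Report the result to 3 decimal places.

Posterior probability ≈ 0.139

Tabulate prior·likelihood by source: [1] prior 0.3, lik 0.6667, product 0.2000; [2] prior 0.26, lik 0.25, product 0.06500; [3] prior 0.11, lik 0.7143, product 0.07857; [4] prior 0.3, lik 0.3636, product 0.1091; [5] prior 0.03, lik 0.4615, product 0.01385.
Normalizing constant = 0.46651; the posterior for Urn 2 is its product over the sum, 0.06500/0.46651 = 0.139.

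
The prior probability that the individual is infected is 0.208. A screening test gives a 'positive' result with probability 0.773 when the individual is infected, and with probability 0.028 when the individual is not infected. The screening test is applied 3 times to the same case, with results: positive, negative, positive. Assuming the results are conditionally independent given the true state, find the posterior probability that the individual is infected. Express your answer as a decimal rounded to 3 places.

With H the event that the individual is infected, the joint likelihood of the observed sequence is P(data|H) = 0.773·0.227·0.773 = 0.13564 and P(data|¬H) = 0.028·0.972·0.028 = 0.00076205.
Bayes: P(H|data) = 0.208·0.13564 / (0.208·0.13564 + 0.792·0.00076205) = 0.028213/0.028816 = 0.9791.

Posterior P(H) ≈ 0.979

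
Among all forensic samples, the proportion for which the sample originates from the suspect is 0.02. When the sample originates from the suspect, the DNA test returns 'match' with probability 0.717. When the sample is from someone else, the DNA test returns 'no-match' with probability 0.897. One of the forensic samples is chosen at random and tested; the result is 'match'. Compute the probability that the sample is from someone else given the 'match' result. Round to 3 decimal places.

P(¬H | E) ≈ 0.876

Write H for 'the sample originates from the suspect'. Prior odds H:¬H = 0.02/0.98 = 0.020408. For the 'match' outcome, the likelihood ratio is 0.717/0.103 = 6.9612.
Posterior odds = 0.020408 × 6.9612 = 0.14206, so P(H|E) = 0.14206/(1+0.14206) = 0.124. Then P(¬H|E) = 1 − 0.124 = 0.876.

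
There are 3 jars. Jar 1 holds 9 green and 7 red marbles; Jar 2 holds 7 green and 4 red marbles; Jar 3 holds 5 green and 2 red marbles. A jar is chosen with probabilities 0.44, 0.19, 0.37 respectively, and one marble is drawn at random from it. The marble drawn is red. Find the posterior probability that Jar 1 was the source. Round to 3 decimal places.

P(red|Jar 1) = 0.4375; P(red|Jar 2) = 0.3636; P(red|Jar 3) = 0.2857.
Prior × likelihood for each source: 0.44·0.4375=0.1925, 0.19·0.3636=0.06909, 0.37·0.2857=0.1057. Summing gives P(red) = 0.36731.
P(Jar 1 | red) = 0.1925 / 0.36731 = 0.524.

Posterior probability ≈ 0.524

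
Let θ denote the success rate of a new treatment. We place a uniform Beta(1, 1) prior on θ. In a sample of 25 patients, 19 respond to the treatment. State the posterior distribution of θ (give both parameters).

Posterior: Beta(20, 7)

The binomial likelihood is conjugate to the Beta prior: with 19 successes and 6 failures, the posterior is Beta(1+19, 1+6) = Beta(20, 7).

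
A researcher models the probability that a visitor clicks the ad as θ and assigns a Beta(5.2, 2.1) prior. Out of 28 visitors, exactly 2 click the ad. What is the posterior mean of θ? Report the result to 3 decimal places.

Posterior mean ≈ 0.204

The binomial likelihood is conjugate to the Beta prior: with 2 successes and 26 failures, the posterior is Beta(5.2+2, 2.1+26) = Beta(7.2, 28.1).
E[θ | data] = 7.2/(7.2+28.1) = 0.204.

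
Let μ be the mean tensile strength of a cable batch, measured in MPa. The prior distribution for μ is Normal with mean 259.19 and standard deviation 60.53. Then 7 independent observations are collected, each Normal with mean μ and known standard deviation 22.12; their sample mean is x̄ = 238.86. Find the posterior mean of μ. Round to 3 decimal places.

Posterior mean ≈ 239.241

With known σ, the Normal prior is conjugate. Weight on the data is w = (n/σ²)/(n/σ² + 1/τ₀²) = 0.0143063/(0.0143063+0.00027293) = 0.98128.
Posterior mean = w·x̄ + (1−w)·μ₀ = 0.98128·238.86 + 0.018721·259.19 = 239.241.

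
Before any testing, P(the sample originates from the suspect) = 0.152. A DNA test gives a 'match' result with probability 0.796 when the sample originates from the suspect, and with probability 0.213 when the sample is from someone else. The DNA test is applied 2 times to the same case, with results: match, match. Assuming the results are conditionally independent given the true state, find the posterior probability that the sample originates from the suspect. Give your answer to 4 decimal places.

With H the event that the sample originates from the suspect, the joint likelihood of the observed sequence is P(data|H) = 0.796·0.796 = 0.63362 and P(data|¬H) = 0.213·0.213 = 0.045369.
Bayes: P(H|data) = 0.152·0.63362 / (0.152·0.63362 + 0.848·0.045369) = 0.096310/0.13478 = 0.7146.

Posterior P(H) ≈ 0.7146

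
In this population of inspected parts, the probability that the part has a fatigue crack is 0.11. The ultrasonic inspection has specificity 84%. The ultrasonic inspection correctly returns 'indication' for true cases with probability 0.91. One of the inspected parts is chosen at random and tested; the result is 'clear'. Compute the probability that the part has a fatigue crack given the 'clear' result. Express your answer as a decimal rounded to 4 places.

Let H be the event that the part has a fatigue crack. P(H) = 0.11, so P(¬H) = 0.89. With E the 'clear' result, P(E|H) = 0.09 and P(E|¬H) = 0.84.
P(E) = 0.09·0.11 + 0.84·0.89 = 0.0099000 + 0.74760 = 0.75750.
By Bayes' theorem, P(H|E) = 0.0099000 / 0.75750 = 0.0131.

P(H | E) ≈ 0.0131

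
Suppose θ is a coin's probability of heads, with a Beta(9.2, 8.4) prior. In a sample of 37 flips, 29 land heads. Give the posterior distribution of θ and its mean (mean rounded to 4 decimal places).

The binomial likelihood is conjugate to the Beta prior: with 29 successes and 8 failures, the posterior is Beta(9.2+29, 8.4+8) = Beta(38.2, 16.4).
E[θ | data] = 38.2/(38.2+16.4) = 0.6996.

Posterior: Beta(38.2, 16.4); mean ≈ 0.6996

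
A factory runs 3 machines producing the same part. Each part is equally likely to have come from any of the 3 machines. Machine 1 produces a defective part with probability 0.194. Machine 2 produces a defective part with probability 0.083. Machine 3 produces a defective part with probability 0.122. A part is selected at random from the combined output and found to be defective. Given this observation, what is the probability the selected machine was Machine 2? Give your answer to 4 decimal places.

P(defective|M1) = 0.194; P(defective|M2) = 0.083; P(defective|M3) = 0.122.
Prior × likelihood for each source: 0.333333·0.194=0.06467, 0.333333·0.083=0.02767, 0.333333·0.122=0.04067. Summing gives P(defective) = 0.13300.
P(Machine 2 | defective) = 0.02767 / 0.13300 = 0.2080.

Posterior probability ≈ 0.2080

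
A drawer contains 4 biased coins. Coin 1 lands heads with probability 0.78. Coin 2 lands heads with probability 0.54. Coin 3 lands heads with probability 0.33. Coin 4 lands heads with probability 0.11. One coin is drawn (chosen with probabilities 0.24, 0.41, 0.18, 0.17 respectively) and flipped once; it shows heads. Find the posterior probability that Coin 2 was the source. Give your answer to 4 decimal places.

P(heads|C1) = 0.78; P(heads|C2) = 0.54; P(heads|C3) = 0.33; P(heads|C4) = 0.11.
Prior × likelihood for each source: 0.24·0.78=0.1872, 0.41·0.54=0.2214, 0.18·0.33=0.05940, 0.17·0.11=0.01870. Summing gives P(heads) = 0.48670.
P(Coin 2 | heads) = 0.2214 / 0.48670 = 0.4549.

Posterior probability ≈ 0.4549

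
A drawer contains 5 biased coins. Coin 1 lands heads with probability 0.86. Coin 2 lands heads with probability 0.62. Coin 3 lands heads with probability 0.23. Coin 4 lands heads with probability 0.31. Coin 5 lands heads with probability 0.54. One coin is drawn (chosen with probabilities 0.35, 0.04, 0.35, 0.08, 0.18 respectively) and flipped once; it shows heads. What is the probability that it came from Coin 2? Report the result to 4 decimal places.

P(heads|C1) = 0.86; P(heads|C2) = 0.62; P(heads|C3) = 0.23; P(heads|C4) = 0.31; P(heads|C5) = 0.54.
Prior × likelihood for each source: 0.35·0.86=0.3010, 0.04·0.62=0.02480, 0.35·0.23=0.08050, 0.08·0.31=0.02480, 0.18·0.54=0.09720. Summing gives P(heads) = 0.52830.
P(Coin 2 | heads) = 0.02480 / 0.52830 = 0.0469.

Posterior probability ≈ 0.0469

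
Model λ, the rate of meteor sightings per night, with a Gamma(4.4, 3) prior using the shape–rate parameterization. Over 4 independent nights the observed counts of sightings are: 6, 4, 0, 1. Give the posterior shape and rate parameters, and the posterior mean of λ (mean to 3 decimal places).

Posterior: Gamma(shape=15.4, rate=7); mean ≈ 2.200

The Poisson likelihood adds the total count to the shape and the number of exposure periods to the rate. Here ∑xᵢ = 11 and n = 4, so shape 4.4→15.4 and rate 3→7.
Posterior mean = shape/rate = 15.4/7 = 2.200.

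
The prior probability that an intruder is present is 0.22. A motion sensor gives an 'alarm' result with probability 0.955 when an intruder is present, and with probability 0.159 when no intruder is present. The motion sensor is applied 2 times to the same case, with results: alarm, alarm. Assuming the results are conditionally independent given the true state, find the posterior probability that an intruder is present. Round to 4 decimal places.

With H the event that an intruder is present, the joint likelihood of the observed sequence is P(data|H) = 0.955·0.955 = 0.91202 and P(data|¬H) = 0.159·0.159 = 0.025281.
Bayes: P(H|data) = 0.22·0.91202 / (0.22·0.91202 + 0.78·0.025281) = 0.20065/0.22036 = 0.9105.

Posterior P(H) ≈ 0.9105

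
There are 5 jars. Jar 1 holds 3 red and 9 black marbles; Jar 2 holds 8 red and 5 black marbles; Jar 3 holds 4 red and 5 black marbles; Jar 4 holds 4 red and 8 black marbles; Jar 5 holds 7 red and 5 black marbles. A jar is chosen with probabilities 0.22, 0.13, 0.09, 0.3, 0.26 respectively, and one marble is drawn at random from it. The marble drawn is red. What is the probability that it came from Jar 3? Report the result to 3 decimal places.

Tabulate prior·likelihood by source: [1] prior 0.22, lik 0.25, product 0.05500; [2] prior 0.13, lik 0.6154, product 0.08000; [3] prior 0.09, lik 0.4444, product 0.04000; [4] prior 0.3, lik 0.3333, product 0.1000; [5] prior 0.26, lik 0.5833, product 0.1517.
Normalizing constant = 0.42667; the posterior for Jar 3 is its product over the sum, 0.04000/0.42667 = 0.094.

Posterior probability ≈ 0.094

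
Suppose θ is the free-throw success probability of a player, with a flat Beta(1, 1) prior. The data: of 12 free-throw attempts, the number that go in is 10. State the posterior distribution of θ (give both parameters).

The binomial likelihood is conjugate to the Beta prior: with 10 successes and 2 failures, the posterior is Beta(1+10, 1+2) = Beta(11, 3).

Posterior: Beta(11, 3)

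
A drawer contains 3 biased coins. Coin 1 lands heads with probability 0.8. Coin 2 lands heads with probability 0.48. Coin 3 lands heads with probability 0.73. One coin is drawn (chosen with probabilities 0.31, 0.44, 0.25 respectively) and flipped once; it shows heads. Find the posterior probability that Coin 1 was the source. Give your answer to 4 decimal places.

Posterior probability ≈ 0.3865

Tabulate prior·likelihood by source: [1] prior 0.31, lik 0.8, product 0.2480; [2] prior 0.44, lik 0.48, product 0.2112; [3] prior 0.25, lik 0.73, product 0.1825.
Normalizing constant = 0.64170; the posterior for Coin 1 is its product over the sum, 0.2480/0.64170 = 0.3865.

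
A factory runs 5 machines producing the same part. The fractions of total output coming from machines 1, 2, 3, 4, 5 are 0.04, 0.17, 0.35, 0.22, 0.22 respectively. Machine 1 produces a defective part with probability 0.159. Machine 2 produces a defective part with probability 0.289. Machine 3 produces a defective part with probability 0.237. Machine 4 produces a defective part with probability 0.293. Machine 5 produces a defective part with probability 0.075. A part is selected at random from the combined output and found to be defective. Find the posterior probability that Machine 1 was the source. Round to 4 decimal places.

Tabulate prior·likelihood by source: [1] prior 0.04, lik 0.159, product 0.006360; [2] prior 0.17, lik 0.289, product 0.04913; [3] prior 0.35, lik 0.237, product 0.08295; [4] prior 0.22, lik 0.293, product 0.06446; [5] prior 0.22, lik 0.075, product 0.01650.
Normalizing constant = 0.21940; the posterior for Machine 1 is its product over the sum, 0.006360/0.21940 = 0.0290.

Posterior probability ≈ 0.0290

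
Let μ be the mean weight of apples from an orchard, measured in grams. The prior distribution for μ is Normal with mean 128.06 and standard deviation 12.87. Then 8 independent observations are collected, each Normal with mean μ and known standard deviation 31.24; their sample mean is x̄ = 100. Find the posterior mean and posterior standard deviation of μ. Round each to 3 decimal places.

Posterior mean ≈ 111.901; posterior SD ≈ 8.382

With known σ, the Normal prior is conjugate. Weight on the data is w = (n/σ²)/(n/σ² + 1/τ₀²) = 0.00819725/(0.00819725+0.00603730) = 0.57587.
Posterior mean = w·x̄ + (1−w)·μ₀ = 0.57587·100 + 0.42413·128.06 = 111.901. Posterior variance = 1/(0.00819725+0.00603730) = 70.2516, so SD = 8.382.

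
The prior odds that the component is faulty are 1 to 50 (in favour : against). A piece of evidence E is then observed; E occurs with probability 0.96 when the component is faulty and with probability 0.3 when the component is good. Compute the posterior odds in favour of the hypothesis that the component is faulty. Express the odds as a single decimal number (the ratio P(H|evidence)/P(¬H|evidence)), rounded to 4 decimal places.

Posterior odds ≈ 0.0640

Prior odds = 1/50 = 0.020000.
Likelihood ratio for E = 0.96/0.3 = 3.2000.
Posterior odds = prior odds × LR = 0.064000.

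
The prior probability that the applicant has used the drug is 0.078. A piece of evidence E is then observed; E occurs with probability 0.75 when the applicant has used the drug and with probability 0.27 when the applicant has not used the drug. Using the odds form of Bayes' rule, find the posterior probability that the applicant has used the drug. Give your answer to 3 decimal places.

Prior odds = 0.078/(1−0.078) = 0.084599. In log-odds, ln(0.084599) = -2.4698.
Add log likelihood ratio: ln(2.7778) = 1.0217.
Posterior log-odds = -1.4482, so posterior odds = exp(-1.4482) = 0.23500. Converting, P(H|E) = 0.23500/1.2350 = 0.190.

Posterior probability ≈ 0.190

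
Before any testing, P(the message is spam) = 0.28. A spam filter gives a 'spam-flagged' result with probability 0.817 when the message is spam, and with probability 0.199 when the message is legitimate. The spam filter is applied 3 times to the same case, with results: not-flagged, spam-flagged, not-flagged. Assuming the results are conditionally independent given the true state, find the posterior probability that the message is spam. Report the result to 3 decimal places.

With H the event that the message is spam, the joint likelihood of the observed sequence is P(data|H) = 0.183·0.817·0.183 = 0.027361 and P(data|¬H) = 0.801·0.199·0.801 = 0.12768.
Bayes: P(H|data) = 0.28·0.027361 / (0.28·0.027361 + 0.72·0.12768) = 0.0076609/0.099590 = 0.0769.

Posterior P(H) ≈ 0.077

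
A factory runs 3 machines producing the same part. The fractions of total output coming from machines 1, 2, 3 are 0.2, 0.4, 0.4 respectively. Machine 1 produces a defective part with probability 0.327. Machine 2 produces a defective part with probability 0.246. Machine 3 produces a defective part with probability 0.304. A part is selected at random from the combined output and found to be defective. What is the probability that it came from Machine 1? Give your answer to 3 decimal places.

Posterior probability ≈ 0.229

P(defective|M1) = 0.327; P(defective|M2) = 0.246; P(defective|M3) = 0.304.
Prior × likelihood for each source: 0.2·0.327=0.06540, 0.4·0.246=0.09840, 0.4·0.304=0.1216. Summing gives P(defective) = 0.28540.
P(Machine 1 | defective) = 0.06540 / 0.28540 = 0.229.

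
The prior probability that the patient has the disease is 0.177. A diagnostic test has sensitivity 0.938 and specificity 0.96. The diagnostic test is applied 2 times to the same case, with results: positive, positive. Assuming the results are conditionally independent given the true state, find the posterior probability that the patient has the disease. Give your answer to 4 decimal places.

With H the event that the patient has the disease, the joint likelihood of the observed sequence is P(data|H) = 0.938·0.938 = 0.87984 and P(data|¬H) = 0.04·0.04 = 0.0016000.
Bayes: P(H|data) = 0.177·0.87984 / (0.177·0.87984 + 0.823·0.0016000) = 0.15573/0.15705 = 0.9916.

Posterior P(H) ≈ 0.9916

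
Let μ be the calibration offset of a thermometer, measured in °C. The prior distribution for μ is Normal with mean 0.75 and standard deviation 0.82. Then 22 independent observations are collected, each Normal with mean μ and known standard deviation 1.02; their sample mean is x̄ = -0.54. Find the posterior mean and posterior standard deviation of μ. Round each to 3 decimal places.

Posterior mean ≈ -0.455; posterior SD ≈ 0.210

Prior precision 1/τ₀² = 1/0.82² = 1.48721; data precision n/σ² = 22/1.02² = 21.1457.
Posterior precision = 1.48721 + 21.1457 = 22.6329, giving posterior SD = 1/√22.6329 = 0.210.
Posterior mean = (1.48721·0.75 + 21.1457·-0.54) / 22.6329 = -0.455.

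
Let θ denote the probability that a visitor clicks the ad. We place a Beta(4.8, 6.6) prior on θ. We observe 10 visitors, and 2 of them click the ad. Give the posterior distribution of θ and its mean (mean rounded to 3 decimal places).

Posterior: Beta(6.8, 14.6); mean ≈ 0.318

Observing 2 successes and 8 failures updates Beta(4.8, 6.6) by adding the success and failure counts to the two shape parameters: α = 4.8+2 = 6.8, β = 6.6+8 = 14.6.
E[θ | data] = 6.8/(6.8+14.6) = 0.318.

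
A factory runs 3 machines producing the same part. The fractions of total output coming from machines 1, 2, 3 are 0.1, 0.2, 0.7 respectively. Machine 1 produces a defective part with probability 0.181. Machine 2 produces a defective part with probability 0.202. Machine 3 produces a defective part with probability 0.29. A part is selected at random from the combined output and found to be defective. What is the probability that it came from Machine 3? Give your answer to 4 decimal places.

P(defective|M1) = 0.181; P(defective|M2) = 0.202; P(defective|M3) = 0.29.
Prior × likelihood for each source: 0.1·0.181=0.01810, 0.2·0.202=0.04040, 0.7·0.29=0.2030. Summing gives P(defective) = 0.26150.
P(Machine 3 | defective) = 0.2030 / 0.26150 = 0.7763.

Posterior probability ≈ 0.7763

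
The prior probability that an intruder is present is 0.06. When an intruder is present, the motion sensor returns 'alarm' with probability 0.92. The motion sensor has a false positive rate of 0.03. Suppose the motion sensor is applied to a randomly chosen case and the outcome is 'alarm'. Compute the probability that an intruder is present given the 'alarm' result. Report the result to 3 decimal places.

P(H | E) ≈ 0.662

Write H for 'an intruder is present'. Prior odds H:¬H = 0.06/0.94 = 0.063830. For the 'alarm' outcome, the likelihood ratio is 0.92/0.03 = 30.667.
Posterior odds = 0.063830 × 30.667 = 1.9574, so P(H|E) = 1.9574/(1+1.9574) = 0.662.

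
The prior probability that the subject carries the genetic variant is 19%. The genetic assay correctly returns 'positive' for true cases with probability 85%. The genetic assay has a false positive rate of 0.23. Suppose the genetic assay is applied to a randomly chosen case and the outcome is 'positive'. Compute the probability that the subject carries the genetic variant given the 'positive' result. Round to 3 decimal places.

Write H for 'the subject carries the genetic variant'. Prior odds H:¬H = 0.19/0.81 = 0.23457. For the 'positive' outcome, the likelihood ratio is 0.85/0.23 = 3.6957.
Posterior odds = 0.23457 × 3.6957 = 0.86688, so P(H|E) = 0.86688/(1+0.86688) = 0.464.

P(H | E) ≈ 0.464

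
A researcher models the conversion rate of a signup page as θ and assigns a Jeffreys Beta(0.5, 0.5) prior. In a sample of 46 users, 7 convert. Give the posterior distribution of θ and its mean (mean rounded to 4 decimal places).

Posterior: Beta(7.5, 39.5); mean ≈ 0.1596

The binomial likelihood is conjugate to the Beta prior: with 7 successes and 39 failures, the posterior is Beta(0.5+7, 0.5+39) = Beta(7.5, 39.5).
Posterior mean = α/(α+β) = 7.5/47 = 0.1596.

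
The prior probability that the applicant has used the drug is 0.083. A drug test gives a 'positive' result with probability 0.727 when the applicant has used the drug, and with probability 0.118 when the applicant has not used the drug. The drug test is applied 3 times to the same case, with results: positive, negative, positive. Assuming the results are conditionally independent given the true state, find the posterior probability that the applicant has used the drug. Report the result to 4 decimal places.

Let H be the event that the applicant has used the drug; start with P(H) = 0.083. P('positive'|H) = 0.727, P('positive'|¬H) = 0.118.
Update on result 1 ('positive'): P(H) ← 0.727·0.0830 / (0.727·0.0830 + 0.118·0.9170) = 0.060341/0.16855 = 0.3580.
Update on result 2 ('negative'): P(H) ← 0.273·0.3580 / (0.273·0.3580 + 0.882·0.6420) = 0.097736/0.66397 = 0.1472.
Update on result 3 ('positive'): P(H) ← 0.727·0.1472 / (0.727·0.1472 + 0.118·0.8528) = 0.10701/0.20764 = 0.5154.

Posterior P(H) ≈ 0.5154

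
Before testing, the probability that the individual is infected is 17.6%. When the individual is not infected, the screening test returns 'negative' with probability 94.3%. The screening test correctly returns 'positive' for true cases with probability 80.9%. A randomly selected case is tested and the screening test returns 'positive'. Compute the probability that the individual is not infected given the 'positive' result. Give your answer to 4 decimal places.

P(¬H | E) ≈ 0.2480

Write H for 'the individual is infected'. Prior odds H:¬H = 0.176/0.824 = 0.21359. For the 'positive' outcome, the likelihood ratio is 0.809/0.057 = 14.193.
Posterior odds = 0.21359 × 14.193 = 3.0315, so P(H|E) = 3.0315/(1+3.0315) = 0.7520. Then P(¬H|E) = 1 − 0.7520 = 0.2480.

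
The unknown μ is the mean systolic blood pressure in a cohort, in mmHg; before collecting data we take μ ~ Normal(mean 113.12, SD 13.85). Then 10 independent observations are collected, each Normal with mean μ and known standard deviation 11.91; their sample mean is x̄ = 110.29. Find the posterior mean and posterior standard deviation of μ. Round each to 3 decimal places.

Posterior mean ≈ 110.485; posterior SD ≈ 3.634

With known σ, the Normal prior is conjugate. Weight on the data is w = (n/σ²)/(n/σ² + 1/τ₀²) = 0.0704979/(0.0704979+0.00521315) = 0.93114.
Posterior mean = w·x̄ + (1−w)·μ₀ = 0.93114·110.29 + 0.068856·113.12 = 110.485. Posterior variance = 1/(0.0704979+0.00521315) = 13.2081, so SD = 3.634.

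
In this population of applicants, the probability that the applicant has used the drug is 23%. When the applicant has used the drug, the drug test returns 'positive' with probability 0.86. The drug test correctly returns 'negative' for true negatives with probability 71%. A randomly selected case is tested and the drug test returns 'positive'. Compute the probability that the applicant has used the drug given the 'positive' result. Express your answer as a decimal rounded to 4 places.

Write H for 'the applicant has used the drug'. Prior odds H:¬H = 0.23/0.77 = 0.29870. For the 'positive' outcome, the likelihood ratio is 0.86/0.29 = 2.9655.
Posterior odds = 0.29870 × 2.9655 = 0.88580, so P(H|E) = 0.88580/(1+0.88580) = 0.4697.

P(H | E) ≈ 0.4697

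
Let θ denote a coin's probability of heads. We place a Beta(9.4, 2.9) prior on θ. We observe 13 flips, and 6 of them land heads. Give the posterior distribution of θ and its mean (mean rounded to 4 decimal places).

The binomial likelihood is conjugate to the Beta prior: with 6 successes and 7 failures, the posterior is Beta(9.4+6, 2.9+7) = Beta(15.4, 9.9).
Posterior mean = α/(α+β) = 15.4/25.3 = 0.6087.

Posterior: Beta(15.4, 9.9); mean ≈ 0.6087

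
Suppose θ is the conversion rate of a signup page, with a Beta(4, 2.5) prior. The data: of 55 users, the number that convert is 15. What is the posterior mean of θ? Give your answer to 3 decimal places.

Observing 15 successes and 40 failures updates Beta(4, 2.5) by adding the success and failure counts to the two shape parameters: α = 4+15 = 19, β = 2.5+40 = 42.5.
E[θ | data] = 19/(19+42.5) = 0.309.

Posterior mean ≈ 0.309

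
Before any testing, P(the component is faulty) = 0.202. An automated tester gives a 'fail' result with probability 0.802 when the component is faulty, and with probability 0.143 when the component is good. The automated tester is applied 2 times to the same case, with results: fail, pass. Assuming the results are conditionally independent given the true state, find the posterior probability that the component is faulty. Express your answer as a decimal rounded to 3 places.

Posterior P(H) ≈ 0.247

With H the event that the component is faulty, the joint likelihood of the observed sequence is P(data|H) = 0.802·0.198 = 0.15880 and P(data|¬H) = 0.143·0.857 = 0.12255.
Bayes: P(H|data) = 0.202·0.15880 / (0.202·0.15880 + 0.798·0.12255) = 0.032077/0.12987 = 0.2470.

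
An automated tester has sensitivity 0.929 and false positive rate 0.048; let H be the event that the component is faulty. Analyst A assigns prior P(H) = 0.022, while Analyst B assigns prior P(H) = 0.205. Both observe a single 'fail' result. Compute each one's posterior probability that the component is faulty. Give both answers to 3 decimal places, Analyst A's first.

Analyst A: 0.303; Analyst B: 0.833

P('+'|H) = 0.929, P('+'|¬H) = 0.048.
Analyst A: numerator 0.929·0.022 = 0.020438; evidence = 0.020438+0.048·0.978 = 0.067382; posterior = 0.303.
Analyst B: numerator 0.929·0.205 = 0.19045; evidence = 0.19045+0.048·0.795 = 0.22861; posterior = 0.833.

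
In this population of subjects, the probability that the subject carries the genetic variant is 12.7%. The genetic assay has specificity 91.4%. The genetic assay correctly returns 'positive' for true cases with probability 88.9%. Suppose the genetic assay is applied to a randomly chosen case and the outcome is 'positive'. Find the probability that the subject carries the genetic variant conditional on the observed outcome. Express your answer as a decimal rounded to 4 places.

P(H | E) ≈ 0.6006

Write H for 'the subject carries the genetic variant'. Prior odds H:¬H = 0.127/0.873 = 0.14548. For the 'positive' outcome, the likelihood ratio is 0.889/0.086 = 10.337.
Posterior odds = 0.14548 × 10.337 = 1.5038, so P(H|E) = 1.5038/(1+1.5038) = 0.6006.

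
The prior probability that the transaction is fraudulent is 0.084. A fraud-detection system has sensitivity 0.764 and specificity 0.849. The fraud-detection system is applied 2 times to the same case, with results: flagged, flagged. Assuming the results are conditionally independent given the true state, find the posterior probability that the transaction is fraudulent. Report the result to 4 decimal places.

Posterior P(H) ≈ 0.7013

Let H be the event that the transaction is fraudulent; start with P(H) = 0.084. P('flagged'|H) = 0.764, P('flagged'|¬H) = 0.151.
Update on result 1 ('flagged'): P(H) ← 0.764·0.0840 / (0.764·0.0840 + 0.151·0.9160) = 0.064176/0.20249 = 0.3169.
Update on result 2 ('flagged'): P(H) ← 0.764·0.3169 / (0.764·0.3169 + 0.151·0.6831) = 0.24214/0.34528 = 0.7013.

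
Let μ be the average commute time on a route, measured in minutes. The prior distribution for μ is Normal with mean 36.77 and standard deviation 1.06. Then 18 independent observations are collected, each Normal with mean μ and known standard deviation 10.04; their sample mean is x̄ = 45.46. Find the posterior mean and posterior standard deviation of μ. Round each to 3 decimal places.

Posterior mean ≈ 38.222; posterior SD ≈ 0.967

Prior precision 1/τ₀² = 1/1.06² = 0.889996; data precision n/σ² = 18/10.04² = 0.178569.
Posterior precision = 0.889996 + 0.178569 = 1.06857, giving posterior SD = 1/√1.06857 = 0.967.
Posterior mean = (0.889996·36.77 + 0.178569·45.46) / 1.06857 = 38.222.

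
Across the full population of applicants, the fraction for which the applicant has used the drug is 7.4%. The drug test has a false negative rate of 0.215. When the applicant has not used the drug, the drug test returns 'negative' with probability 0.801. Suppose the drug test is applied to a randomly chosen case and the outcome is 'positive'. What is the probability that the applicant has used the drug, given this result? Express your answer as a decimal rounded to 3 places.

P(H | E) ≈ 0.240

Let H be the event that the applicant has used the drug. P(H) = 0.074, so P(¬H) = 0.926. With E the 'positive' result, P(E|H) = 0.785 and P(E|¬H) = 0.199.
P(E) = 0.785·0.074 + 0.199·0.926 = 0.058090 + 0.18427 = 0.24236.
By Bayes' theorem, P(H|E) = 0.058090 / 0.24236 = 0.240.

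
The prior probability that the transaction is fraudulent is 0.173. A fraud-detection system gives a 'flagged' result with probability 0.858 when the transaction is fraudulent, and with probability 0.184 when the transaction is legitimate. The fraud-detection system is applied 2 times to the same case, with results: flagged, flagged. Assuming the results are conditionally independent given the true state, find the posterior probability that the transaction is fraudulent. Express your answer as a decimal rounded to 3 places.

Posterior P(H) ≈ 0.820

Let H be the event that the transaction is fraudulent; start with P(H) = 0.173. P('flagged'|H) = 0.858, P('flagged'|¬H) = 0.184.
Update on result 1 ('flagged'): P(H) ← 0.858·0.1730 / (0.858·0.1730 + 0.184·0.8270) = 0.14843/0.30060 = 0.4938.
Update on result 2 ('flagged'): P(H) ← 0.858·0.4938 / (0.858·0.4938 + 0.184·0.5062) = 0.42367/0.51681 = 0.8198.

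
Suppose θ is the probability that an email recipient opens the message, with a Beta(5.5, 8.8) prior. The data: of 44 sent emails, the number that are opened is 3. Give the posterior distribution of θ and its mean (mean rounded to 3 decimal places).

The binomial likelihood is conjugate to the Beta prior: with 3 successes and 41 failures, the posterior is Beta(5.5+3, 8.8+41) = Beta(8.5, 49.8).
Posterior mean = α/(α+β) = 8.5/58.3 = 0.146.

Posterior: Beta(8.5, 49.8); mean ≈ 0.146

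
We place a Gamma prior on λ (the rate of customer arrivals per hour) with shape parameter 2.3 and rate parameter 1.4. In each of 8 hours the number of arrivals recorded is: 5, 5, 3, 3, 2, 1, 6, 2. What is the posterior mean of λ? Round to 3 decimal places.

Posterior mean ≈ 3.117

The Poisson likelihood adds the total count to the shape and the number of exposure periods to the rate. Here ∑xᵢ = 27 and n = 8, so shape 2.3→29.3 and rate 1.4→9.4.
E[λ | data] = 29.3/9.4 = 3.117.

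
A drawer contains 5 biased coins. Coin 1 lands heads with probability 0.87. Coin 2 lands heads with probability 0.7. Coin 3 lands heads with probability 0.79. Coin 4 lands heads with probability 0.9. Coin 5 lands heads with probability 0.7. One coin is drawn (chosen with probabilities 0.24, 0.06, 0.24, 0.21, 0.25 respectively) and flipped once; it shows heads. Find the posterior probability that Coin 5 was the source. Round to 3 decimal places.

Posterior probability ≈ 0.218

P(heads|C1) = 0.87; P(heads|C2) = 0.7; P(heads|C3) = 0.79; P(heads|C4) = 0.9; P(heads|C5) = 0.7.
Prior × likelihood for each source: 0.24·0.87=0.2088, 0.06·0.7=0.04200, 0.24·0.79=0.1896, 0.21·0.9=0.1890, 0.25·0.7=0.1750. Summing gives P(heads) = 0.80440.
P(Coin 5 | heads) = 0.1750 / 0.80440 = 0.218.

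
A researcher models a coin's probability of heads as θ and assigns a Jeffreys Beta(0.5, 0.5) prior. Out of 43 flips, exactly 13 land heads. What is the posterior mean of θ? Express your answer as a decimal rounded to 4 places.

Posterior mean ≈ 0.3068

Observing 13 successes and 30 failures updates Beta(0.5, 0.5) by adding the success and failure counts to the two shape parameters: α = 0.5+13 = 13.5, β = 0.5+30 = 30.5.
Posterior mean = α/(α+β) = 13.5/44 = 0.3068.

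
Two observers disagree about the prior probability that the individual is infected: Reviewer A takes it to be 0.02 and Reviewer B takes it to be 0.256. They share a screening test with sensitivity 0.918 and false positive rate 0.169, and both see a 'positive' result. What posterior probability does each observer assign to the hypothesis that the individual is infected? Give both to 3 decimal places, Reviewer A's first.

Reviewer A: 0.100; Reviewer B: 0.651

The likelihood ratio for a 'positive' result is 0.918/0.169 = 5.4320.
Reviewer A: prior odds 0.02/0.98 = 0.020408; posterior odds 0.11086; posterior probability 0.100.
Reviewer B: prior odds 0.256/0.744 = 0.34409; posterior odds 1.8691; posterior probability 0.651.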